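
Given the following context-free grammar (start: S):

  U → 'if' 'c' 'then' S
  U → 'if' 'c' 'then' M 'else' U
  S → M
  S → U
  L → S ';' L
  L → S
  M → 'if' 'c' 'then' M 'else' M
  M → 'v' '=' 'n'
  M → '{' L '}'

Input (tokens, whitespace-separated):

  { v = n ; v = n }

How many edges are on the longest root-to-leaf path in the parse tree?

[S [M { [L [S [M v = n]] ; [L [S [M v = n]]]] }]]

6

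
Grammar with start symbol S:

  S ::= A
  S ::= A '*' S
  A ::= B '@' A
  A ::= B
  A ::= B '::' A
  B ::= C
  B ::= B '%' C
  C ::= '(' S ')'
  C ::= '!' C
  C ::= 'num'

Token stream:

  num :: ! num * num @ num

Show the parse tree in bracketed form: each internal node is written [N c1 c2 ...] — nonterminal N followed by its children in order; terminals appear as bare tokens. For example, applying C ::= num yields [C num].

S
A * S
B :: A * S
C :: A * S
num :: A * S
num :: B * S
num :: C * S
num :: ! C * S
num :: ! num * S
num :: ! num * A
num :: ! num * B @ A
num :: ! num * C @ A
num :: ! num * num @ A
num :: ! num * num @ B
num :: ! num * num @ C
num :: ! num * num @ num

[S [A [B [C num]] :: [A [B [C ! [C num]]]]] * [S [A [B [C num]] @ [A [B [C num]]]]]]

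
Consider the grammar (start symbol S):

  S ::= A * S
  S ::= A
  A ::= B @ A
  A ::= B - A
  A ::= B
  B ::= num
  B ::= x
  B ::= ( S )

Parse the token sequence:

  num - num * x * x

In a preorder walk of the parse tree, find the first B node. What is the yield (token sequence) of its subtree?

[S [A [B num] - [A [B num]]] * [S [A [B x]] * [S [A [B x]]]]]

num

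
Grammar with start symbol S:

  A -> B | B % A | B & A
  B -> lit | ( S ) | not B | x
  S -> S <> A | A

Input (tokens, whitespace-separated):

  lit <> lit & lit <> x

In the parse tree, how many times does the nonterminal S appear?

3

[S [S [S [A [B lit]]] <> [A [B lit] & [A [B lit]]]] <> [A [B x]]]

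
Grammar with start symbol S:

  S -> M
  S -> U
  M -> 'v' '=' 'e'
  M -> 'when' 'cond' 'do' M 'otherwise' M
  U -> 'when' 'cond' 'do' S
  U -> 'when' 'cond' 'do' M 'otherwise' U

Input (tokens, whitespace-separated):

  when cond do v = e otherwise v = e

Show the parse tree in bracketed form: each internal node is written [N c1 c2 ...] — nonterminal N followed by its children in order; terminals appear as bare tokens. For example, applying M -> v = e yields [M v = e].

[S [M when cond do [M v = e] otherwise [M v = e]]]

S
M
when cond do M otherwise M
when cond do v = e otherwise M
when cond do v = e otherwise v = e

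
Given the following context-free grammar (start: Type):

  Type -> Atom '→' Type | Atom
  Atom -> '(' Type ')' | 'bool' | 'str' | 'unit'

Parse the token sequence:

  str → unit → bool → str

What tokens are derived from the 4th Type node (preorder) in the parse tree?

str

[Type [Atom str] → [Type [Atom unit] → [Type [Atom bool] → [Type [Atom str]]]]]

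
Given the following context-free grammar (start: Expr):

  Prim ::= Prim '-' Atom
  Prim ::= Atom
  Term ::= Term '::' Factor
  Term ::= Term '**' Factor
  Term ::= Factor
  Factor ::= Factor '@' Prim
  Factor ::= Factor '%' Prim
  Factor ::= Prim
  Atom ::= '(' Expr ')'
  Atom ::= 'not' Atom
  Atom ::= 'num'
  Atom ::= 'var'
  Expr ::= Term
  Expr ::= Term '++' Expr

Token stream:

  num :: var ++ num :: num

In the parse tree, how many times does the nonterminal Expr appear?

2

[Expr [Term [Term [Factor [Prim [Atom num]]]] :: [Factor [Prim [Atom var]]]] ++ [Expr [Term [Term [Factor [Prim [Atom num]]]] :: [Factor [Prim [Atom num]]]]]]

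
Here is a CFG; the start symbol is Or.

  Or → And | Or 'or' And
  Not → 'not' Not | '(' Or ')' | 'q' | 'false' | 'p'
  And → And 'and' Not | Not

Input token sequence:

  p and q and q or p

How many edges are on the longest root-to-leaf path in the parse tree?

6

[Or [Or [And [And [And [Not p]] and [Not q]] and [Not q]]] or [And [Not p]]]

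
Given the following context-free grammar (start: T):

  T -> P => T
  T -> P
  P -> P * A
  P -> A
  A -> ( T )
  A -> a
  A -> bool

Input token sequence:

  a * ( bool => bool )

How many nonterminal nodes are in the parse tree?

11

[T [P [P [A a]] * [A ( [T [P [A bool]] => [T [P [A bool]]]] )]]]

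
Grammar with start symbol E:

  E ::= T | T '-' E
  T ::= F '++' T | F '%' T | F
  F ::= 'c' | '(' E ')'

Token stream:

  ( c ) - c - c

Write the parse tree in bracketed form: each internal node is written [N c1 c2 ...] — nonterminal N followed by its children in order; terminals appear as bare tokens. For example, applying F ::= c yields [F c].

[E [T [F ( [E [T [F c]]] )]] - [E [T [F c]] - [E [T [F c]]]]]

E
T - E
F - E
( E ) - E
( T ) - E
( F ) - E
( c ) - E
( c ) - T - E
( c ) - F - E
( c ) - c - E
( c ) - c - T
( c ) - c - F
( c ) - c - c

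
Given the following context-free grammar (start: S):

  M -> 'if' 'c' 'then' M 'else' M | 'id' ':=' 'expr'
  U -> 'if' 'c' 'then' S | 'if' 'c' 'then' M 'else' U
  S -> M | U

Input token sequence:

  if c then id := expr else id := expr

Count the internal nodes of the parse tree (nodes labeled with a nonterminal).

4

[S [M if c then [M id := expr] else [M id := expr]]]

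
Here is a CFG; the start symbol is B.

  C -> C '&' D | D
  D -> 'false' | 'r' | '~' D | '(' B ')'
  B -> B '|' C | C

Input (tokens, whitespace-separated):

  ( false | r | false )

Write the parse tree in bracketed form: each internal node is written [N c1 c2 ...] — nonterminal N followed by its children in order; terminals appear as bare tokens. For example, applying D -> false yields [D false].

B
C
D
( B )
( B | C )
( B | C | C )
( C | C | C )
( D | C | C )
( false | C | C )
( false | D | C )
( false | r | C )
( false | r | D )
( false | r | false )

[B [C [D ( [B [B [B [C [D false]]] | [C [D r]]] | [C [D false]]] )]]]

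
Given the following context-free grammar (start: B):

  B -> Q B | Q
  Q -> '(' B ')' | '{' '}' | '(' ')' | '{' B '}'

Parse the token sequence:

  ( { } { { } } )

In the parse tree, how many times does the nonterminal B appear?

4

[B [Q ( [B [Q { }] [B [Q { [B [Q { }]] }]]] )]]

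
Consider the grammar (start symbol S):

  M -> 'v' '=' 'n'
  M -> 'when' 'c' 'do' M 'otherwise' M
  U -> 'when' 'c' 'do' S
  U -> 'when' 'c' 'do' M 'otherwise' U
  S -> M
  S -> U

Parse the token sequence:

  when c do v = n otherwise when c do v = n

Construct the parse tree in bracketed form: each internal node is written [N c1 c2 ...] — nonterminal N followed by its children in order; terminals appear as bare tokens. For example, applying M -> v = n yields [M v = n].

[S [U when c do [M v = n] otherwise [U when c do [S [M v = n]]]]]

S
U
when c do M otherwise U
when c do v = n otherwise U
when c do v = n otherwise when c do S
when c do v = n otherwise when c do M
when c do v = n otherwise when c do v = n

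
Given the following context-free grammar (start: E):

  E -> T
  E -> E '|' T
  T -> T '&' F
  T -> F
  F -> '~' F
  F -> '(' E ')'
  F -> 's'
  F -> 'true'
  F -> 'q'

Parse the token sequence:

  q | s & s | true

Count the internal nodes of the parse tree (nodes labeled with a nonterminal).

11

[E [E [E [T [F q]]] | [T [T [F s]] & [F s]]] | [T [F true]]]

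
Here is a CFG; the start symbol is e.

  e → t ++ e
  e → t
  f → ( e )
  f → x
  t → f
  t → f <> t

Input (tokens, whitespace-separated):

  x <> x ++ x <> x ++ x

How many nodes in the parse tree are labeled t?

5

[e [t [f x] <> [t [f x]]] ++ [e [t [f x] <> [t [f x]]] ++ [e [t [f x]]]]]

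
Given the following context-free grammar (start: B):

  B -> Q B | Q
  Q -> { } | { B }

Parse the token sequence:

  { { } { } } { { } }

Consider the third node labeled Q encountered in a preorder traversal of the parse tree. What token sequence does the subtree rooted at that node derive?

[B [Q { [B [Q { }] [B [Q { }]]] }] [B [Q { [B [Q { }]] }]]]

{ }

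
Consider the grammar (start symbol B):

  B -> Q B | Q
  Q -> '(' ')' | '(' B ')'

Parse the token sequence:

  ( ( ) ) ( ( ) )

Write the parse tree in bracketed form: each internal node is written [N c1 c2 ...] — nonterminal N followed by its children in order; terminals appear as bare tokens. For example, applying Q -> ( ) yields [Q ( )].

[B [Q ( [B [Q ( )]] )] [B [Q ( [B [Q ( )]] )]]]

B
Q B
( B ) B
( Q ) B
( ( ) ) B
( ( ) ) Q
( ( ) ) ( B )
( ( ) ) ( Q )
( ( ) ) ( ( ) )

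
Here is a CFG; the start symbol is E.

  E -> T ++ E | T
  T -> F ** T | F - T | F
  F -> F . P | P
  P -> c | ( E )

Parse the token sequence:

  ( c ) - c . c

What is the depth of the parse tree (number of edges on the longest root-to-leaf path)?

[E [T [F [P ( [E [T [F [P c]]]] )]] - [T [F [F [P c]] . [P c]]]]]

8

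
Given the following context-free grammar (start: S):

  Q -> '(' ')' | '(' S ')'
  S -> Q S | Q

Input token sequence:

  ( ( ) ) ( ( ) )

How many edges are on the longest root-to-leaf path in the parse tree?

5

[S [Q ( [S [Q ( )]] )] [S [Q ( [S [Q ( )]] )]]]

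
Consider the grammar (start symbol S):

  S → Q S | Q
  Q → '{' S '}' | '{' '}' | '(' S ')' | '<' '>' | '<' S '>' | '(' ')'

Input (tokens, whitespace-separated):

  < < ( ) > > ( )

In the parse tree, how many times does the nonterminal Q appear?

4

[S [Q < [S [Q < [S [Q ( )]] >]] >] [S [Q ( )]]]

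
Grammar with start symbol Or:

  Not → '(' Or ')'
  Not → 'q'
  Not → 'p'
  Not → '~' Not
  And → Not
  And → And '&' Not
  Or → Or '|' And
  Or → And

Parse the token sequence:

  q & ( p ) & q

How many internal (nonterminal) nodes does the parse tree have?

10

[Or [And [And [And [Not q]] & [Not ( [Or [And [Not p]]] )]] & [Not q]]]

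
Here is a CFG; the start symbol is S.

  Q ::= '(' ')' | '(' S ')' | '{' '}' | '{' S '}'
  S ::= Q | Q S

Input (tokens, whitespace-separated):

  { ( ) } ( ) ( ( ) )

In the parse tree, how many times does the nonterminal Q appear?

[S [Q { [S [Q ( )]] }] [S [Q ( )] [S [Q ( [S [Q ( )]] )]]]]

5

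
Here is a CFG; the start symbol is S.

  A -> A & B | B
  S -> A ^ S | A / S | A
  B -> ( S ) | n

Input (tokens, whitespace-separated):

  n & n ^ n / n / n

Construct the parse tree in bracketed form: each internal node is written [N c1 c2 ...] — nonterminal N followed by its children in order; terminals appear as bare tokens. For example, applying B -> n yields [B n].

[S [A [A [B n]] & [B n]] ^ [S [A [B n]] / [S [A [B n]] / [S [A [B n]]]]]]

S
A ^ S
A & B ^ S
B & B ^ S
n & B ^ S
n & n ^ S
n & n ^ A / S
n & n ^ B / S
n & n ^ n / S
n & n ^ n / A / S
n & n ^ n / B / S
n & n ^ n / n / S
n & n ^ n / n / A
n & n ^ n / n / B
n & n ^ n / n / n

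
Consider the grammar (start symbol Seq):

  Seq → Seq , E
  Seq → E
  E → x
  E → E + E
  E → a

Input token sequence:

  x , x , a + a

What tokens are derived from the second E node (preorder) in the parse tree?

[Seq [Seq [Seq [E x]] , [E x]] , [E [E a] + [E a]]]

x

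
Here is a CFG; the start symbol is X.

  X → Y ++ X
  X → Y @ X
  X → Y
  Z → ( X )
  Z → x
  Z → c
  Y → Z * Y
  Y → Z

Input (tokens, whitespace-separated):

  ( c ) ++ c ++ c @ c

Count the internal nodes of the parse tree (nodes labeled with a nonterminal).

15

[X [Y [Z ( [X [Y [Z c]]] )]] ++ [X [Y [Z c]] ++ [X [Y [Z c]] @ [X [Y [Z c]]]]]]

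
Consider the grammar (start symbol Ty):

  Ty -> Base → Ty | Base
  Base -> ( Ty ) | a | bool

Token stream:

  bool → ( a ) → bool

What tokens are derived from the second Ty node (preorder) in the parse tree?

( a ) → bool

[Ty [Base bool] → [Ty [Base ( [Ty [Base a]] )] → [Ty [Base bool]]]]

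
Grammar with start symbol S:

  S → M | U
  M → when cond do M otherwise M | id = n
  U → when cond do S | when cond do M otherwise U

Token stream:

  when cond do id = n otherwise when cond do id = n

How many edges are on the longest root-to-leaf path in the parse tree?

[S [U when cond do [M id = n] otherwise [U when cond do [S [M id = n]]]]]

5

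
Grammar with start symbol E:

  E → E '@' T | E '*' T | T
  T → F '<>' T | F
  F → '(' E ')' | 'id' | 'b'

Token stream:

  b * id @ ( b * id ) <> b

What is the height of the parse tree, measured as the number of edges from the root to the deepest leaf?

7

[E [E [E [T [F b]]] * [T [F id]]] @ [T [F ( [E [E [T [F b]]] * [T [F id]]] )] <> [T [F b]]]]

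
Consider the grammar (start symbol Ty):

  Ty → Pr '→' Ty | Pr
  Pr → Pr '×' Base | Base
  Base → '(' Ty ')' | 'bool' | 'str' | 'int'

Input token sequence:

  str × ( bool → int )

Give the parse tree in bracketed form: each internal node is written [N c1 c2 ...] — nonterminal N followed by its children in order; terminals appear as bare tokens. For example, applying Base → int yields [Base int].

[Ty [Pr [Pr [Base str]] × [Base ( [Ty [Pr [Base bool]] → [Ty [Pr [Base int]]]] )]]]

Ty
Pr
Pr × Base
Base × Base
str × Base
str × ( Ty )
str × ( Pr → Ty )
str × ( Base → Ty )
str × ( bool → Ty )
str × ( bool → Pr )
str × ( bool → Base )
str × ( bool → int )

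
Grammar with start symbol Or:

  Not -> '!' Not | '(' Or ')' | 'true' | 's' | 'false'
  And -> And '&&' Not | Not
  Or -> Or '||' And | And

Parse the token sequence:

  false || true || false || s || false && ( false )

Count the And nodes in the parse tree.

7

[Or [Or [Or [Or [Or [And [Not false]]] || [And [Not true]]] || [And [Not false]]] || [And [Not s]]] || [And [And [Not false]] && [Not ( [Or [And [Not false]]] )]]]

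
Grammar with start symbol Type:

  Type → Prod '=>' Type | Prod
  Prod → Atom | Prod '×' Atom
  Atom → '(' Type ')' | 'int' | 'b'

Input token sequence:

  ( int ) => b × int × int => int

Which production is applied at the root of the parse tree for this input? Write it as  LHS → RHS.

Type → Prod '=>' Type

[Type [Prod [Atom ( [Type [Prod [Atom int]]] )]] => [Type [Prod [Prod [Prod [Atom b]] × [Atom int]] × [Atom int]] => [Type [Prod [Atom int]]]]]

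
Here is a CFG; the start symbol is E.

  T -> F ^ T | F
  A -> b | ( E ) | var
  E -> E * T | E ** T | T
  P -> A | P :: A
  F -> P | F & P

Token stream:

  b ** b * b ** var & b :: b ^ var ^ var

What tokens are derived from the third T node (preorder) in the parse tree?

[E [E [E [E [T [F [P [A b]]]]] ** [T [F [P [A b]]]]] * [T [F [P [A b]]]]] ** [T [F [F [P [A var]]] & [P [P [A b]] :: [A b]]] ^ [T [F [P [A var]]] ^ [T [F [P [A var]]]]]]]

b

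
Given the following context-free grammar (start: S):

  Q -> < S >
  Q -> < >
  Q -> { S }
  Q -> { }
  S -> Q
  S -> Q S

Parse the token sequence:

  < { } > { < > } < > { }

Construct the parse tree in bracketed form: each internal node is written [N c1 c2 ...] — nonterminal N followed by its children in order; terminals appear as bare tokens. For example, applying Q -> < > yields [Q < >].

[S [Q < [S [Q { }]] >] [S [Q { [S [Q < >]] }] [S [Q < >] [S [Q { }]]]]]

S
Q S
< S > S
< Q > S
< { } > S
< { } > Q S
< { } > { S } S
< { } > { Q } S
< { } > { < > } S
< { } > { < > } Q S
< { } > { < > } < > S
< { } > { < > } < > Q
< { } > { < > } < > { }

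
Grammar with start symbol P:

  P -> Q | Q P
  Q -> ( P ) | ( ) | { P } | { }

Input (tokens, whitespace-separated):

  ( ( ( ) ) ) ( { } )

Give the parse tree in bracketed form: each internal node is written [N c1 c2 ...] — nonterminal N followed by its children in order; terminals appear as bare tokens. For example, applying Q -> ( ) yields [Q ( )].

[P [Q ( [P [Q ( [P [Q ( )]] )]] )] [P [Q ( [P [Q { }]] )]]]

P
Q P
( P ) P
( Q ) P
( ( P ) ) P
( ( Q ) ) P
( ( ( ) ) ) P
( ( ( ) ) ) Q
( ( ( ) ) ) ( P )
( ( ( ) ) ) ( Q )
( ( ( ) ) ) ( { } )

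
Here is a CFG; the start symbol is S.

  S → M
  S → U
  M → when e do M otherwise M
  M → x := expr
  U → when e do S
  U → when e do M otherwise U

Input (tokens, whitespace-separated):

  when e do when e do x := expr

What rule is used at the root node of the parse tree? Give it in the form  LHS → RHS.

[S [U when e do [S [U when e do [S [M x := expr]]]]]]

S → U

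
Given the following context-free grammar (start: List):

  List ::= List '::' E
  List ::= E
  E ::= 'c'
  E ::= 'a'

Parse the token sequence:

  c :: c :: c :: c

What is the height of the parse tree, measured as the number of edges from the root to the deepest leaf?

[List [List [List [List [E c]] :: [E c]] :: [E c]] :: [E c]]

5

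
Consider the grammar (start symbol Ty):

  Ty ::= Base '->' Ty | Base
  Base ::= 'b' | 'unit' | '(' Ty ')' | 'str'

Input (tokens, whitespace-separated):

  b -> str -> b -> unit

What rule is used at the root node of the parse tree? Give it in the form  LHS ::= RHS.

Ty ::= Base '->' Ty

[Ty [Base b] -> [Ty [Base str] -> [Ty [Base b] -> [Ty [Base unit]]]]]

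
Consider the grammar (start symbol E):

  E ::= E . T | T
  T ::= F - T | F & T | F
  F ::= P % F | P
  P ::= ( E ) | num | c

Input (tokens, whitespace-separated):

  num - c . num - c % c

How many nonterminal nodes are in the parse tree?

16

[E [E [T [F [P num]] - [T [F [P c]]]]] . [T [F [P num]] - [T [F [P c] % [F [P c]]]]]]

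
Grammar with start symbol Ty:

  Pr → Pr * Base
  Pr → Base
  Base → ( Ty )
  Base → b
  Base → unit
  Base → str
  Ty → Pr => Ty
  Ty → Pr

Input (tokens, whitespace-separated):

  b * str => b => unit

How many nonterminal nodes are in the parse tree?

11

[Ty [Pr [Pr [Base b]] * [Base str]] => [Ty [Pr [Base b]] => [Ty [Pr [Base unit]]]]]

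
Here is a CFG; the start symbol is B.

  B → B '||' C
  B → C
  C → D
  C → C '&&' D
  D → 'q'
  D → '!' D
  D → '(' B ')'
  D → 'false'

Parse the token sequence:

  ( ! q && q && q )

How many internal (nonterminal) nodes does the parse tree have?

11

[B [C [D ( [B [C [C [C [D ! [D q]]] && [D q]] && [D q]]] )]]]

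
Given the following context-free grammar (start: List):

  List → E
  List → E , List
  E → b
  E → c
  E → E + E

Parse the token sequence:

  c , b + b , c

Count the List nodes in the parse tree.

3

[List [E c] , [List [E [E b] + [E b]] , [List [E c]]]]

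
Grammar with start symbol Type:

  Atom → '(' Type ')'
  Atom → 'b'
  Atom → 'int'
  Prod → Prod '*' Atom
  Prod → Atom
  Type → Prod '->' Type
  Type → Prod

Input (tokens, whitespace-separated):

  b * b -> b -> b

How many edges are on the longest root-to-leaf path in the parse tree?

5

[Type [Prod [Prod [Atom b]] * [Atom b]] -> [Type [Prod [Atom b]] -> [Type [Prod [Atom b]]]]]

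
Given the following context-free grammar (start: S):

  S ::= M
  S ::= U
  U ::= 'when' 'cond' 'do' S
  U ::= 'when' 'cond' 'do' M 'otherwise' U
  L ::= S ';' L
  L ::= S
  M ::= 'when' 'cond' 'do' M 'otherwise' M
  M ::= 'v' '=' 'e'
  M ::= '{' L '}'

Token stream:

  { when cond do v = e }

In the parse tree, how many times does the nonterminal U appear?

[S [M { [L [S [U when cond do [S [M v = e]]]]] }]]

1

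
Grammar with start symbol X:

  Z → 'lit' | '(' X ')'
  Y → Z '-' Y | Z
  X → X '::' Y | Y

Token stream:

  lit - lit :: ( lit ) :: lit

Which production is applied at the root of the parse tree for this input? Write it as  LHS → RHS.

X → X '::' Y

[X [X [X [Y [Z lit] - [Y [Z lit]]]] :: [Y [Z ( [X [Y [Z lit]]] )]]] :: [Y [Z lit]]]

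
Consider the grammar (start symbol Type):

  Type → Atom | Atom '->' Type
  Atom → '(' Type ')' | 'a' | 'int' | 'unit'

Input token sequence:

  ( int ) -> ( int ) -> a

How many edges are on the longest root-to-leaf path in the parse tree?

5

[Type [Atom ( [Type [Atom int]] )] -> [Type [Atom ( [Type [Atom int]] )] -> [Type [Atom a]]]]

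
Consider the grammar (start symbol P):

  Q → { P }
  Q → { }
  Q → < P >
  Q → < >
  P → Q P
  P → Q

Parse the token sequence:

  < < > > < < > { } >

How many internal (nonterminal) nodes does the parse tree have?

10

[P [Q < [P [Q < >]] >] [P [Q < [P [Q < >] [P [Q { }]]] >]]]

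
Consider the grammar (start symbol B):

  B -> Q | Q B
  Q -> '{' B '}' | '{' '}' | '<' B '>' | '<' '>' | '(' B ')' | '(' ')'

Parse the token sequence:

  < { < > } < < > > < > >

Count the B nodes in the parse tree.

6

[B [Q < [B [Q { [B [Q < >]] }] [B [Q < [B [Q < >]] >] [B [Q < >]]]] >]]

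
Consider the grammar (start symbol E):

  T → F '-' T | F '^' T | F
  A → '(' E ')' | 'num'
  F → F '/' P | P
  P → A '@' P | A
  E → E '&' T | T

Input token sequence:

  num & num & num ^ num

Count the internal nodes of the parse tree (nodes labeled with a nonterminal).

[E [E [E [T [F [P [A num]]]]] & [T [F [P [A num]]]]] & [T [F [P [A num]]] ^ [T [F [P [A num]]]]]]

19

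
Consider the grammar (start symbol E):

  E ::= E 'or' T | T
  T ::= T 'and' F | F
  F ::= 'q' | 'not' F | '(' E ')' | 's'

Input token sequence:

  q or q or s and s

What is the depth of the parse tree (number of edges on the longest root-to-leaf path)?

[E [E [E [T [F q]]] or [T [F q]]] or [T [T [F s]] and [F s]]]

5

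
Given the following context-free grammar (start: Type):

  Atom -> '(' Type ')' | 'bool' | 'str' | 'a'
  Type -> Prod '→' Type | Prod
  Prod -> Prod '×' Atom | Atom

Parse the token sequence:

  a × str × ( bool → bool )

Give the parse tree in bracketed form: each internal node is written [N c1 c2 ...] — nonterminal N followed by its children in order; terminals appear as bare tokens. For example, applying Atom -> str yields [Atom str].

Type
Prod
Prod × Atom
Prod × Atom × Atom
Atom × Atom × Atom
a × Atom × Atom
a × str × Atom
a × str × ( Type )
a × str × ( Prod → Type )
a × str × ( Atom → Type )
a × str × ( bool → Type )
a × str × ( bool → Prod )
a × str × ( bool → Atom )
a × str × ( bool → bool )

[Type [Prod [Prod [Prod [Atom a]] × [Atom str]] × [Atom ( [Type [Prod [Atom bool]] → [Type [Prod [Atom bool]]]] )]]]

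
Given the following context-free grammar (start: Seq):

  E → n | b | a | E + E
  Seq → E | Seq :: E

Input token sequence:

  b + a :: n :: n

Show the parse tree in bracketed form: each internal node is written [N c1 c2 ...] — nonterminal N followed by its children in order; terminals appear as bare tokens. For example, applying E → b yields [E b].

Seq
Seq :: E
Seq :: E :: E
E :: E :: E
E + E :: E :: E
b + E :: E :: E
b + a :: E :: E
b + a :: n :: E
b + a :: n :: n

[Seq [Seq [Seq [E [E b] + [E a]]] :: [E n]] :: [E n]]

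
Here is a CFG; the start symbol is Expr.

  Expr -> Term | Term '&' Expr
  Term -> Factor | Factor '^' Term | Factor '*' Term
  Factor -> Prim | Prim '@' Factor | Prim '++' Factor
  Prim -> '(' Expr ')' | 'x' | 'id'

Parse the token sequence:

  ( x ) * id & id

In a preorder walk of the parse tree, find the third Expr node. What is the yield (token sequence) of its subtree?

id

[Expr [Term [Factor [Prim ( [Expr [Term [Factor [Prim x]]]] )]] * [Term [Factor [Prim id]]]] & [Expr [Term [Factor [Prim id]]]]]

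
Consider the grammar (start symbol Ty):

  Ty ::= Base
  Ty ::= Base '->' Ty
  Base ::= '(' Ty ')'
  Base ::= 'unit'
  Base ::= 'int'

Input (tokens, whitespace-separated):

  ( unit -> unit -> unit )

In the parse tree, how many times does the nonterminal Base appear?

[Ty [Base ( [Ty [Base unit] -> [Ty [Base unit] -> [Ty [Base unit]]]] )]]

4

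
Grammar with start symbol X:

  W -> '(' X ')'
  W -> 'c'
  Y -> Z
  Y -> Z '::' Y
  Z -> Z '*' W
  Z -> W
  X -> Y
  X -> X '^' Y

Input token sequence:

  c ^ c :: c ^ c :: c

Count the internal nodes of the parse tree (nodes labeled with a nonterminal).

18

[X [X [X [Y [Z [W c]]]] ^ [Y [Z [W c]] :: [Y [Z [W c]]]]] ^ [Y [Z [W c]] :: [Y [Z [W c]]]]]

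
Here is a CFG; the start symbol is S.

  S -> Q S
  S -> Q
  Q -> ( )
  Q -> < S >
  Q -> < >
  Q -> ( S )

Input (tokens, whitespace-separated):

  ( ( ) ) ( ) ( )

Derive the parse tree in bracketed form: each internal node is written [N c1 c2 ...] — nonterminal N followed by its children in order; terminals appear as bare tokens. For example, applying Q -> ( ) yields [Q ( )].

[S [Q ( [S [Q ( )]] )] [S [Q ( )] [S [Q ( )]]]]

S
Q S
( S ) S
( Q ) S
( ( ) ) S
( ( ) ) Q S
( ( ) ) ( ) S
( ( ) ) ( ) Q
( ( ) ) ( ) ( )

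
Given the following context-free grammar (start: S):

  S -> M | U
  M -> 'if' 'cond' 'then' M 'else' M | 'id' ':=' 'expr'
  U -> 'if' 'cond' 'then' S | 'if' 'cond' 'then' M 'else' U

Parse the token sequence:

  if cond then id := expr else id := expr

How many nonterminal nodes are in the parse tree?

4

[S [M if cond then [M id := expr] else [M id := expr]]]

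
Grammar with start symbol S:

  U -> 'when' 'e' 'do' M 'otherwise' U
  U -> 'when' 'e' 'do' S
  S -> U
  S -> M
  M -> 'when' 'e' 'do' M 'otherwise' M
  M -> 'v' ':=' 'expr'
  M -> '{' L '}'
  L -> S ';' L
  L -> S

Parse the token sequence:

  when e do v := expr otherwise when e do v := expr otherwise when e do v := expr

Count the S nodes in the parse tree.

[S [U when e do [M v := expr] otherwise [U when e do [M v := expr] otherwise [U when e do [S [M v := expr]]]]]]

2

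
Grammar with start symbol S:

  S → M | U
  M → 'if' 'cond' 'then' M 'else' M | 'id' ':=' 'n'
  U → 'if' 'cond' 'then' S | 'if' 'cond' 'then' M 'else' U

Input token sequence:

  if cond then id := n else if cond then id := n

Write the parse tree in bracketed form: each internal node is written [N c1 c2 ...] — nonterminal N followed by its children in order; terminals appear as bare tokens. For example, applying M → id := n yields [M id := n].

S
U
if cond then M else U
if cond then id := n else U
if cond then id := n else if cond then S
if cond then id := n else if cond then M
if cond then id := n else if cond then id := n

[S [U if cond then [M id := n] else [U if cond then [S [M id := n]]]]]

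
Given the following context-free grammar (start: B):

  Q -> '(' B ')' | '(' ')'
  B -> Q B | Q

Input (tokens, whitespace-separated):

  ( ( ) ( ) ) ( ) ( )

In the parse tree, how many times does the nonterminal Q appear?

[B [Q ( [B [Q ( )] [B [Q ( )]]] )] [B [Q ( )] [B [Q ( )]]]]

5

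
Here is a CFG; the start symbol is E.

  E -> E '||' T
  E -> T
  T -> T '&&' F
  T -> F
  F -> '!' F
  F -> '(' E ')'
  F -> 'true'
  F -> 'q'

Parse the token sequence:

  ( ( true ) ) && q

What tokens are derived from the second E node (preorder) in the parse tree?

[E [T [T [F ( [E [T [F ( [E [T [F true]]] )]]] )]] && [F q]]]

( true )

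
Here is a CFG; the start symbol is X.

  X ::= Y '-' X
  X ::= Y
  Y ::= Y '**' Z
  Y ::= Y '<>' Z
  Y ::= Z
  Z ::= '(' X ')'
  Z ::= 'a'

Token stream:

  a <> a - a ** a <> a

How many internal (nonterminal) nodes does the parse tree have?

12

[X [Y [Y [Z a]] <> [Z a]] - [X [Y [Y [Y [Z a]] ** [Z a]] <> [Z a]]]]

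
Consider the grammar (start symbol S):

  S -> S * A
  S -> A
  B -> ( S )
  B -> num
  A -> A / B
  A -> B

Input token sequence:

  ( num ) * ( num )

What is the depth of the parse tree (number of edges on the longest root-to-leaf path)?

[S [S [A [B ( [S [A [B num]]] )]]] * [A [B ( [S [A [B num]]] )]]]

7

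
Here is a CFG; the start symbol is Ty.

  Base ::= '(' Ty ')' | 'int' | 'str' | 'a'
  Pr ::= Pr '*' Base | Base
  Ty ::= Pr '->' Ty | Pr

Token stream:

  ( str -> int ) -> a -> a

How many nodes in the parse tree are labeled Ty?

[Ty [Pr [Base ( [Ty [Pr [Base str]] -> [Ty [Pr [Base int]]]] )]] -> [Ty [Pr [Base a]] -> [Ty [Pr [Base a]]]]]

5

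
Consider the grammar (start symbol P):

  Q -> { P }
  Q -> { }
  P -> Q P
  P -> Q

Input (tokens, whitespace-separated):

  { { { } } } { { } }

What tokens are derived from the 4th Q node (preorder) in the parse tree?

{ { } }

[P [Q { [P [Q { [P [Q { }]] }]] }] [P [Q { [P [Q { }]] }]]]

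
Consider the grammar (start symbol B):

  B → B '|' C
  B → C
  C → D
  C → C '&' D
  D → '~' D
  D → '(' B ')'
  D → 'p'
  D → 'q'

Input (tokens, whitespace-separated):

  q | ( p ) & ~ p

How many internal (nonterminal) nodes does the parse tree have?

12

[B [B [C [D q]]] | [C [C [D ( [B [C [D p]]] )]] & [D ~ [D p]]]]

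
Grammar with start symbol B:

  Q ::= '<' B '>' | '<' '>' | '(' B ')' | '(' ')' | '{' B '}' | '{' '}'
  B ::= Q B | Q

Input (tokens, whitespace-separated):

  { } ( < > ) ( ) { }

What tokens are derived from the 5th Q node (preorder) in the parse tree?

[B [Q { }] [B [Q ( [B [Q < >]] )] [B [Q ( )] [B [Q { }]]]]]

{ }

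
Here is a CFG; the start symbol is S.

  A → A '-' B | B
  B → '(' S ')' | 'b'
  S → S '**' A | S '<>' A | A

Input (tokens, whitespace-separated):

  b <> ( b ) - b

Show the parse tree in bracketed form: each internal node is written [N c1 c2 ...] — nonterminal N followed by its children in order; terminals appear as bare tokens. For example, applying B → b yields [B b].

[S [S [A [B b]]] <> [A [A [B ( [S [A [B b]]] )]] - [B b]]]

S
S <> A
A <> A
B <> A
b <> A
b <> A - B
b <> B - B
b <> ( S ) - B
b <> ( A ) - B
b <> ( B ) - B
b <> ( b ) - B
b <> ( b ) - b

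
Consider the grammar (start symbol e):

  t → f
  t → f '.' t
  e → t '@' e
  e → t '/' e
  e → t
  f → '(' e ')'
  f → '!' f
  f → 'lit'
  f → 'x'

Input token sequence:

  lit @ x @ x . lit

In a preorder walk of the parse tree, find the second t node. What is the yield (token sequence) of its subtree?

x

[e [t [f lit]] @ [e [t [f x]] @ [e [t [f x] . [t [f lit]]]]]]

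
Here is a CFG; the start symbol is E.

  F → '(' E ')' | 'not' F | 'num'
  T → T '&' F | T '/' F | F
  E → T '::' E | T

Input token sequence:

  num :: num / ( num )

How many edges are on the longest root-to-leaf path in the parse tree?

[E [T [F num]] :: [E [T [T [F num]] / [F ( [E [T [F num]]] )]]]]

7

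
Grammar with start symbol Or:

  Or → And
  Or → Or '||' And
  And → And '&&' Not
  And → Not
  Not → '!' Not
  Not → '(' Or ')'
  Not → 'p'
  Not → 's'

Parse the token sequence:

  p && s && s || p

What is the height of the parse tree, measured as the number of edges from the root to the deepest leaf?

6

[Or [Or [And [And [And [Not p]] && [Not s]] && [Not s]]] || [And [Not p]]]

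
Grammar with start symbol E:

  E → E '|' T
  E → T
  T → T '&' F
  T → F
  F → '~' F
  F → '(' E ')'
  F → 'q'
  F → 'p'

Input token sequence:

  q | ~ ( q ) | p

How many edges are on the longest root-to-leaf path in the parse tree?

[E [E [E [T [F q]]] | [T [F ~ [F ( [E [T [F q]]] )]]]] | [T [F p]]]

8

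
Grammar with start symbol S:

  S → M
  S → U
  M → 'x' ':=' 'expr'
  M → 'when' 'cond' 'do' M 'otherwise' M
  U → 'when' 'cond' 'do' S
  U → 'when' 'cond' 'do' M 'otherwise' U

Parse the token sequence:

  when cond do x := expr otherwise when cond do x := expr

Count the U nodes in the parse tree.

[S [U when cond do [M x := expr] otherwise [U when cond do [S [M x := expr]]]]]

2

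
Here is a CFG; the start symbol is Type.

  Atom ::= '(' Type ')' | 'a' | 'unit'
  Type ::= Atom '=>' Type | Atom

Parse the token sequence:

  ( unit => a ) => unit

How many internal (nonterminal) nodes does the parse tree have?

[Type [Atom ( [Type [Atom unit] => [Type [Atom a]]] )] => [Type [Atom unit]]]

8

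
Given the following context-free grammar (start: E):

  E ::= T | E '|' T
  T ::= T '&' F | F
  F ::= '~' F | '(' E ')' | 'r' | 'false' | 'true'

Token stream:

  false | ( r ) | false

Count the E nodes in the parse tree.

4

[E [E [E [T [F false]]] | [T [F ( [E [T [F r]]] )]]] | [T [F false]]]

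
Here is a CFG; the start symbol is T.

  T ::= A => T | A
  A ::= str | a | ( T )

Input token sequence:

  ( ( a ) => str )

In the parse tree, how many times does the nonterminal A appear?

4

[T [A ( [T [A ( [T [A a]] )] => [T [A str]]] )]]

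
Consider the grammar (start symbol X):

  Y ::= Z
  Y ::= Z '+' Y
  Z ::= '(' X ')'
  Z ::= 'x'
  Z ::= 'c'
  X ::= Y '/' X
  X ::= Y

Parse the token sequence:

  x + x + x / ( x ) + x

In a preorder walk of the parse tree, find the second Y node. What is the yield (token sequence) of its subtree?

x + x

[X [Y [Z x] + [Y [Z x] + [Y [Z x]]]] / [X [Y [Z ( [X [Y [Z x]]] )] + [Y [Z x]]]]]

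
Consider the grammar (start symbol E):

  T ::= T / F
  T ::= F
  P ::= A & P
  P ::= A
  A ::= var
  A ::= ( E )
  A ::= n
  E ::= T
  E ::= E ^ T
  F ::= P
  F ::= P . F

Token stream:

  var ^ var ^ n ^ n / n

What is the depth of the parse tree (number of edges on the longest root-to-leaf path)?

8

[E [E [E [E [T [F [P [A var]]]]] ^ [T [F [P [A var]]]]] ^ [T [F [P [A n]]]]] ^ [T [T [F [P [A n]]]] / [F [P [A n]]]]]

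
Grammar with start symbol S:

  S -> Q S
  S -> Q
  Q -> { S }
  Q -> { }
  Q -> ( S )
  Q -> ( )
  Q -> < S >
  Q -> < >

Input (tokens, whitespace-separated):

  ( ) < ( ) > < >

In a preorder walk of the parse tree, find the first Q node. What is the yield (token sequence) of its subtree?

( )

[S [Q ( )] [S [Q < [S [Q ( )]] >] [S [Q < >]]]]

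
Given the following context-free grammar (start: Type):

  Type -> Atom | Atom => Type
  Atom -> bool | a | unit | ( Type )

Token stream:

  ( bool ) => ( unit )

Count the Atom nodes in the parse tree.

4

[Type [Atom ( [Type [Atom bool]] )] => [Type [Atom ( [Type [Atom unit]] )]]]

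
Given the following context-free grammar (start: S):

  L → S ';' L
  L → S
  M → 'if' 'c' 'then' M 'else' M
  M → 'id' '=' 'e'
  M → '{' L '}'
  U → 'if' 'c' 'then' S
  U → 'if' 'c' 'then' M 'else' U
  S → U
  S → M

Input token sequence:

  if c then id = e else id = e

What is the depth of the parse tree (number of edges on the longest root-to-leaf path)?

[S [M if c then [M id = e] else [M id = e]]]

3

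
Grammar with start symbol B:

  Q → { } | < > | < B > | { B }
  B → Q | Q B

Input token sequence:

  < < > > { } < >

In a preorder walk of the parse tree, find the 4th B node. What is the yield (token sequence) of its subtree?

< >

[B [Q < [B [Q < >]] >] [B [Q { }] [B [Q < >]]]]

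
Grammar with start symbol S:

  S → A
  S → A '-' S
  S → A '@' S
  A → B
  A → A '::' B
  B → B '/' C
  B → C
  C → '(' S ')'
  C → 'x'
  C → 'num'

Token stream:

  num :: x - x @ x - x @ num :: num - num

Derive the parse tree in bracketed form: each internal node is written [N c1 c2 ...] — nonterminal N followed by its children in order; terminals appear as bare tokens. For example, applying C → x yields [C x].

[S [A [A [B [C num]]] :: [B [C x]]] - [S [A [B [C x]]] @ [S [A [B [C x]]] - [S [A [B [C x]]] @ [S [A [A [B [C num]]] :: [B [C num]]] - [S [A [B [C num]]]]]]]]]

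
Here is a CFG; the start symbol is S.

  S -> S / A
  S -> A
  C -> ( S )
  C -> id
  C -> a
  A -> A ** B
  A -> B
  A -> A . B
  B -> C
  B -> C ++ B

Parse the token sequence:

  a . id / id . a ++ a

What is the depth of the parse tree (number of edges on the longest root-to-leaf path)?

6

[S [S [A [A [B [C a]]] . [B [C id]]]] / [A [A [B [C id]]] . [B [C a] ++ [B [C a]]]]]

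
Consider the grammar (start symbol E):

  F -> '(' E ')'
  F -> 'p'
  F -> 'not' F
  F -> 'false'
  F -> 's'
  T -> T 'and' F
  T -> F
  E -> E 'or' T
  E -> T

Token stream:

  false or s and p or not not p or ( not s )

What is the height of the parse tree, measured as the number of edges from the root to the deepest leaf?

7

[E [E [E [E [T [F false]]] or [T [T [F s]] and [F p]]] or [T [F not [F not [F p]]]]] or [T [F ( [E [T [F not [F s]]]] )]]]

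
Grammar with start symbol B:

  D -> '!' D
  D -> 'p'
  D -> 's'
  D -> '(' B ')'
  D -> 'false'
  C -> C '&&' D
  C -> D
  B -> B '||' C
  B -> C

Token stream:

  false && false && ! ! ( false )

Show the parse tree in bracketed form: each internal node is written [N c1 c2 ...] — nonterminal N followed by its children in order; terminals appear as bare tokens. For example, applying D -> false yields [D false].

B
C
C && D
C && D && D
D && D && D
false && D && D
false && false && D
false && false && ! D
false && false && ! ! D
false && false && ! ! ( B )
false && false && ! ! ( C )
false && false && ! ! ( D )
false && false && ! ! ( false )

[B [C [C [C [D false]] && [D false]] && [D ! [D ! [D ( [B [C [D false]]] )]]]]]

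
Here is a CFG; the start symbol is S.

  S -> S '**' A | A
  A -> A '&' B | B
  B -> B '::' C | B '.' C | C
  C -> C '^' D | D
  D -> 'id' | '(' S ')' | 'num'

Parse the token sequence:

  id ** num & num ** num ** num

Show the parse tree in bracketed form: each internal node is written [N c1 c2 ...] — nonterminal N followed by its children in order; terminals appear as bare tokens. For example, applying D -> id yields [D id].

[S [S [S [S [A [B [C [D id]]]]] ** [A [A [B [C [D num]]]] & [B [C [D num]]]]] ** [A [B [C [D num]]]]] ** [A [B [C [D num]]]]]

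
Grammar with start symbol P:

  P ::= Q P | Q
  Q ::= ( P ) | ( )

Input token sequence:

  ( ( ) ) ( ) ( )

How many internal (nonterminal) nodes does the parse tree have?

[P [Q ( [P [Q ( )]] )] [P [Q ( )] [P [Q ( )]]]]

8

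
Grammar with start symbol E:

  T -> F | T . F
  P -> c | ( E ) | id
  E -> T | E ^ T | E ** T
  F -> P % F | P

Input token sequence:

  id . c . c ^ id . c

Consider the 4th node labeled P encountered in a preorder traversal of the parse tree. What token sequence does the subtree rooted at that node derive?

id

[E [E [T [T [T [F [P id]]] . [F [P c]]] . [F [P c]]]] ^ [T [T [F [P id]]] . [F [P c]]]]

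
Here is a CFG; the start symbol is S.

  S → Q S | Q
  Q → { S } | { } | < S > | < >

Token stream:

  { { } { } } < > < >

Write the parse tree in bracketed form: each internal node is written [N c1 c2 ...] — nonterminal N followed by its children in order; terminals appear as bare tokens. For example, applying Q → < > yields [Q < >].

[S [Q { [S [Q { }] [S [Q { }]]] }] [S [Q < >] [S [Q < >]]]]

S
Q S
{ S } S
{ Q S } S
{ { } S } S
{ { } Q } S
{ { } { } } S
{ { } { } } Q S
{ { } { } } < > S
{ { } { } } < > Q
{ { } { } } < > < >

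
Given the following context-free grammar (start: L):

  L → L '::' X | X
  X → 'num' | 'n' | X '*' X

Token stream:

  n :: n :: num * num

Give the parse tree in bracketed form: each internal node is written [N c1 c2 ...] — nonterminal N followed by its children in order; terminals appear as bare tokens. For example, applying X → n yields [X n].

[L [L [L [X n]] :: [X n]] :: [X [X num] * [X num]]]

L
L :: X
L :: X :: X
X :: X :: X
n :: X :: X
n :: n :: X
n :: n :: X * X
n :: n :: num * X
n :: n :: num * num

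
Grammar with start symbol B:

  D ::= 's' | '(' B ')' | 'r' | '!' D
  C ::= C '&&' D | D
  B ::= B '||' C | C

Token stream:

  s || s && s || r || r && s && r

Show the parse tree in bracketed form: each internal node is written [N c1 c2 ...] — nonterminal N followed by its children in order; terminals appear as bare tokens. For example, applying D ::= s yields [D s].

B
B || C
B || C || C
B || C || C || C
C || C || C || C
D || C || C || C
s || C || C || C
s || C && D || C || C
s || D && D || C || C
s || s && D || C || C
s || s && s || C || C
s || s && s || D || C
s || s && s || r || C
s || s && s || r || C && D
s || s && s || r || C && D && D
s || s && s || r || D && D && D
s || s && s || r || r && D && D
s || s && s || r || r && s && D
s || s && s || r || r && s && r

[B [B [B [B [C [D s]]] || [C [C [D s]] && [D s]]] || [C [D r]]] || [C [C [C [D r]] && [D s]] && [D r]]]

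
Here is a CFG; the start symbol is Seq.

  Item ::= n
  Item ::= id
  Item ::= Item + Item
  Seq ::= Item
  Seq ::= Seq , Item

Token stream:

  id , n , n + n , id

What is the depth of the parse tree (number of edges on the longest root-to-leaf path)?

[Seq [Seq [Seq [Seq [Item id]] , [Item n]] , [Item [Item n] + [Item n]]] , [Item id]]

5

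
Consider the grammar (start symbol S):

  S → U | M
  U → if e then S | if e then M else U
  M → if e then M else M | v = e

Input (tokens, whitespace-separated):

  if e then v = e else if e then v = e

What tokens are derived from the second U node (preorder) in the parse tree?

if e then v = e

[S [U if e then [M v = e] else [U if e then [S [M v = e]]]]]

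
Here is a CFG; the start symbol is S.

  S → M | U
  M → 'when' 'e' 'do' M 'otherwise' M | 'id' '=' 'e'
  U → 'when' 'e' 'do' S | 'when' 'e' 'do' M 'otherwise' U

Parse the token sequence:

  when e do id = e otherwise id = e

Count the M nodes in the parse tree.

[S [M when e do [M id = e] otherwise [M id = e]]]

3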